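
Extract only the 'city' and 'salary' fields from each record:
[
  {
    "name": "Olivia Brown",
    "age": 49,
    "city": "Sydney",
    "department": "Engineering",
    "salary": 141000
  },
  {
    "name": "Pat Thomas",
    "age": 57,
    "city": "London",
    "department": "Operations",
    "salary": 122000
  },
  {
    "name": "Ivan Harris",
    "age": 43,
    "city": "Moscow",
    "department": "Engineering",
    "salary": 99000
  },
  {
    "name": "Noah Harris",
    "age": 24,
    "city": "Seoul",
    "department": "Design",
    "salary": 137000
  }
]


Original: 4 records with fields: name, age, city, department, salary
Keep: ['city', 'salary']
Drop: ['name', 'age', 'department']
Result: 4 records, 2 fields each

[
  {
    "city": "Sydney",
    "salary": 141000
  },
  {
    "city": "London",
    "salary": 122000
  },
  {
    "city": "Moscow",
    "salary": 99000
  },
  {
    "city": "Seoul",
    "salary": 137000
  }
]


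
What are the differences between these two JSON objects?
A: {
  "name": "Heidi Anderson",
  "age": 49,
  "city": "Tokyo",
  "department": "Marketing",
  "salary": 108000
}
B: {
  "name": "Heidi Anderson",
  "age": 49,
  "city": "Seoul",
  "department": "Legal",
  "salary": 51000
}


Comparing each field (in key order):
  name: same
  age: same
  city: DIFFERENT
  department: DIFFERENT
  salary: DIFFERENT
Differences:
  city: Tokyo -> Seoul
  department: Marketing -> Legal
  salary: 108000 -> 51000

3 field(s) changed

3 changes: city, department, salary


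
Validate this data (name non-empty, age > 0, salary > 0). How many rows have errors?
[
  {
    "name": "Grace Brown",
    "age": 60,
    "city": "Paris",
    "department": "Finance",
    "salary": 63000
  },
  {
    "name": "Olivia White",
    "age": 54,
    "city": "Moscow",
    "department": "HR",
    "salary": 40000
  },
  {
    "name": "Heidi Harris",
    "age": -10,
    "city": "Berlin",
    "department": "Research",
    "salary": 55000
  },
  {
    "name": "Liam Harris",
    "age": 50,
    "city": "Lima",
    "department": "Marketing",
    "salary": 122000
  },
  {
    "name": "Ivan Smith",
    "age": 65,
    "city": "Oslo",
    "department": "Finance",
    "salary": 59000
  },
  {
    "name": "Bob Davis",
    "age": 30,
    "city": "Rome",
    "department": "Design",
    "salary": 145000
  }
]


Validating 6 records:
Rules: name non-empty, age > 0, salary > 0

  Row 1 (Grace Brown): OK
  Row 2 (Olivia White): OK
  Row 3 (Heidi Harris): negative age: -10
  Row 4 (Liam Harris): OK
  Row 5 (Ivan Smith): OK
  Row 6 (Bob Davis): OK

Total errors: 1

1 errors


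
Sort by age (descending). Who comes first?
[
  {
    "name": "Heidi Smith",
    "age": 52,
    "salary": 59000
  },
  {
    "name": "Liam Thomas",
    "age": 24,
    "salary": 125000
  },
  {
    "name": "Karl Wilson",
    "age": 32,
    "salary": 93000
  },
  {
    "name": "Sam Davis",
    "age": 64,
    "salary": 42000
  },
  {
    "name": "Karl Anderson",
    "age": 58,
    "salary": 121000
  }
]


Sort by: age (descending)

Sorted order:
  1. Sam Davis (age = 64)
  2. Karl Anderson (age = 58)
  3. Heidi Smith (age = 52)
  4. Karl Wilson (age = 32)
  5. Liam Thomas (age = 24)

First: Sam Davis

Sam Davis


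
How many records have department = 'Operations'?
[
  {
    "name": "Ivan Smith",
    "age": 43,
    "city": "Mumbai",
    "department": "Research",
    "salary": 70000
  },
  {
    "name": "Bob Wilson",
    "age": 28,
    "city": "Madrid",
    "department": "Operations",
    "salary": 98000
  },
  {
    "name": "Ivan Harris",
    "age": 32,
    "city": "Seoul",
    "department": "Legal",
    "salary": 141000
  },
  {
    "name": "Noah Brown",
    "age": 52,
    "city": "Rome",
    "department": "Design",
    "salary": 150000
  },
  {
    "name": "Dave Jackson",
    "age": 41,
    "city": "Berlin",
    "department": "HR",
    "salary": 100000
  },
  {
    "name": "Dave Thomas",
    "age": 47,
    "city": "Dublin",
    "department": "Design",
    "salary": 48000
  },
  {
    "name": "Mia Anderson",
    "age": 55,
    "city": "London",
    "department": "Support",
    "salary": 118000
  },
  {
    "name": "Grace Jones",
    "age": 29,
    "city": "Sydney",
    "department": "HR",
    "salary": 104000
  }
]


Data: 8 records
Condition: department = 'Operations'

Checking each record:
  Ivan Smith: Research
  Bob Wilson: Operations MATCH
  Ivan Harris: Legal
  Noah Brown: Design
  Dave Jackson: HR
  Dave Thomas: Design
  Mia Anderson: Support
  Grace Jones: HR

Count: 1

1


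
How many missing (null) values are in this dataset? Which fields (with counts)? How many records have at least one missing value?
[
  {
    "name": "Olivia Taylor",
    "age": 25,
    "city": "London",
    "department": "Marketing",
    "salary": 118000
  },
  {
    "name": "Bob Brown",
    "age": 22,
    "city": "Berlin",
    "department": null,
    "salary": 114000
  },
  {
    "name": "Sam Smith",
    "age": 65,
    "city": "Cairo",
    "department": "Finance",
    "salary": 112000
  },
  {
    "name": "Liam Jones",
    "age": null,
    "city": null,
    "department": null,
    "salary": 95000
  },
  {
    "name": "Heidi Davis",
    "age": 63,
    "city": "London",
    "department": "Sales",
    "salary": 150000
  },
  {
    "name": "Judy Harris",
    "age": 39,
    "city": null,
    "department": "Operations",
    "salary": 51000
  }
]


Checking for missing (null) values in 6 records:

  Olivia Taylor: complete
  Bob Brown: department
  Sam Smith: complete
  Liam Jones: age, city, department
  Heidi Davis: complete
  Judy Harris: city

Per field:
  name: 0 missing
  age: 1 missing
  city: 2 missing
  department: 2 missing
  salary: 0 missing

Total missing values: 5
Records with any missing: 3

5 missing values (age: 1, city: 2, department: 2); 3 incomplete records


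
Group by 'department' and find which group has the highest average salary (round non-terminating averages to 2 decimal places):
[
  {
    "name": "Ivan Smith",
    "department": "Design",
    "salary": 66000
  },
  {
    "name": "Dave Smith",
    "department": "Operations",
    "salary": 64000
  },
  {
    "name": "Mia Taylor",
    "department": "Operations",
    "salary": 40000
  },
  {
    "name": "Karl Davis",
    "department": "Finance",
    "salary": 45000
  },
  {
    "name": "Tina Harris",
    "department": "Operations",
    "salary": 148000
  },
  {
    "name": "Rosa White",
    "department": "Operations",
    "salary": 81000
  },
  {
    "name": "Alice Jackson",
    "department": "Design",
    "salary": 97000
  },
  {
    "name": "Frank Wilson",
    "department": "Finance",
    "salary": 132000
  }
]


Group by: department

Groups:
  Design: 2 people, avg salary = 163000/2 = $81500
  Finance: 2 people, avg salary = 177000/2 = $88500
  Operations: 4 people, avg salary = 333000/4 = $83250

Highest average salary: Finance ($88500)

Finance ($88500)


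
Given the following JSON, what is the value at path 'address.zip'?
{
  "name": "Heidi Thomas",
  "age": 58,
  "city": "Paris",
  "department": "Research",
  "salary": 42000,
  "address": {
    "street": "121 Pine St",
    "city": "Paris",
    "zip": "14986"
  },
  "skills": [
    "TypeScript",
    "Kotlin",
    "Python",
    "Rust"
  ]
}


Query: address.zip
Path: address -> zip
Value: 14986

14986


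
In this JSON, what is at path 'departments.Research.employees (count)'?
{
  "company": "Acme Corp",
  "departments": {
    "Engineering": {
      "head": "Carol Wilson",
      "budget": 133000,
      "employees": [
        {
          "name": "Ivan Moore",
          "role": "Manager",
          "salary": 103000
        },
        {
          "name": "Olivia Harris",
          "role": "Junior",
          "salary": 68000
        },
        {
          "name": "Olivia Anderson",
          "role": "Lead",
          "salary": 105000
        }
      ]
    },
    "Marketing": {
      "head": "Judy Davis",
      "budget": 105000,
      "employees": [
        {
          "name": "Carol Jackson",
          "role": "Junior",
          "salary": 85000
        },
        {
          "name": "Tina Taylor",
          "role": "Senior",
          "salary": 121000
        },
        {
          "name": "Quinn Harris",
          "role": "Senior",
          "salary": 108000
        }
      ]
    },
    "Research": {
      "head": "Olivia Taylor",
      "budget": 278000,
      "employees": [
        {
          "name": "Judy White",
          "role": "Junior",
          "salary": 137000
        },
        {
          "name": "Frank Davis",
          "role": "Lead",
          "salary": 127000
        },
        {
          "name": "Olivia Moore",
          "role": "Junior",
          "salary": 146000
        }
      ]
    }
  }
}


Path: departments.Research.employees (count)

Navigate:
  -> departments
  -> Research
  -> employees (array, length 3)

3


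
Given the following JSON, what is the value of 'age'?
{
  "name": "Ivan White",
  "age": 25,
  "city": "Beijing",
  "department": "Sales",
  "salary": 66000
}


Looking up field 'age'
Value: 25

25


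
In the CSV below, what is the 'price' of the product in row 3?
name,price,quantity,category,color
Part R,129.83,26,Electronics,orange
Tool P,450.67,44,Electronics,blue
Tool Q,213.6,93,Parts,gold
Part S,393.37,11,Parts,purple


Query: Row 3 ('Tool Q'), column 'price'
Value: 213.6

213.6


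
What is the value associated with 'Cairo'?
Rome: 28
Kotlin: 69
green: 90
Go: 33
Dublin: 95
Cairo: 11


Looking up key 'Cairo'
Value: 11

11


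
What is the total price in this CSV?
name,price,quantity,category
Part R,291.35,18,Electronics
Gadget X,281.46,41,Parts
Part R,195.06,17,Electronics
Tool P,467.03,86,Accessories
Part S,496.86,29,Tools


Computing total price:
Values: [291.35, 281.46, 195.06, 467.03, 496.86]
Sum = 1731.76

1731.76


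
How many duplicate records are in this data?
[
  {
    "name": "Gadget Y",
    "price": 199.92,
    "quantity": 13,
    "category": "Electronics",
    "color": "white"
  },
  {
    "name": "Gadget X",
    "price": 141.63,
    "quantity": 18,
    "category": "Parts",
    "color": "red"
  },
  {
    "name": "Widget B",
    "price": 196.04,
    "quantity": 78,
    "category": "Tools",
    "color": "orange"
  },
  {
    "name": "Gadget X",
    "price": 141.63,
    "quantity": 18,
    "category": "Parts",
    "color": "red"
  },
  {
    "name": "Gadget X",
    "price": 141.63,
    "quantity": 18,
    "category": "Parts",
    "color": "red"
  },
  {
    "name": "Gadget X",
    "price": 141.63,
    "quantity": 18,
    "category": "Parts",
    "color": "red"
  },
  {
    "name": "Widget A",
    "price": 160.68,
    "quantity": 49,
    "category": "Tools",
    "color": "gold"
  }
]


Checking 7 records for duplicates:

  Row 1: Gadget Y ($199.92, qty 13)
  Row 2: Gadget X ($141.63, qty 18)
  Row 3: Widget B ($196.04, qty 78)
  Row 4: Gadget X ($141.63, qty 18) <-- DUPLICATE
  Row 5: Gadget X ($141.63, qty 18) <-- DUPLICATE
  Row 6: Gadget X ($141.63, qty 18) <-- DUPLICATE
  Row 7: Widget A ($160.68, qty 49)

Duplicates found: 3
Unique records: 4

3 duplicates, 4 unique


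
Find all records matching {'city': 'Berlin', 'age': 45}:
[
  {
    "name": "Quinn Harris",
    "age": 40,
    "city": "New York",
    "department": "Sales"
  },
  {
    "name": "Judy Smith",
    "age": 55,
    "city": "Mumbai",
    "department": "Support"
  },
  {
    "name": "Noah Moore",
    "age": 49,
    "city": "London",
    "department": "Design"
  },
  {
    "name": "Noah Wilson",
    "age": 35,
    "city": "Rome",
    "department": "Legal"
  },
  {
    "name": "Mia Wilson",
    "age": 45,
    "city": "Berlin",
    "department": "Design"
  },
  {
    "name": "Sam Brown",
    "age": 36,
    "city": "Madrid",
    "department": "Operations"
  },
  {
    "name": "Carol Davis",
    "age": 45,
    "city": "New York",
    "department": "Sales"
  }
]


Search criteria: {'city': 'Berlin', 'age': 45}

Checking 7 records:
  Quinn Harris: {city: New York, age: 40}
  Judy Smith: {city: Mumbai, age: 55}
  Noah Moore: {city: London, age: 49}
  Noah Wilson: {city: Rome, age: 35}
  Mia Wilson: {city: Berlin, age: 45} <-- MATCH
  Sam Brown: {city: Madrid, age: 36}
  Carol Davis: {city: New York, age: 45}

Matches: ["Mia Wilson"]

["Mia Wilson"]


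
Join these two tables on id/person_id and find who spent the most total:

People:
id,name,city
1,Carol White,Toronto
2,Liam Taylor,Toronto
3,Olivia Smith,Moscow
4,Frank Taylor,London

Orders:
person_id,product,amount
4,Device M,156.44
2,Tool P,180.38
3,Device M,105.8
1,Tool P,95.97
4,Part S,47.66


Join on: people.id = orders.person_id

Joined rows:
  Frank Taylor (London) bought Device M for $156.44
  Liam Taylor (Toronto) bought Tool P for $180.38
  Olivia Smith (Moscow) bought Device M for $105.8
  Carol White (Toronto) bought Tool P for $95.97
  Frank Taylor (London) bought Part S for $47.66

Total per person:
  Frank Taylor: $204.10
  Liam Taylor: $180.38
  Olivia Smith: $105.80
  Carol White: $95.97

Top spender: Frank Taylor ($204.10)

Frank Taylor ($204.10)


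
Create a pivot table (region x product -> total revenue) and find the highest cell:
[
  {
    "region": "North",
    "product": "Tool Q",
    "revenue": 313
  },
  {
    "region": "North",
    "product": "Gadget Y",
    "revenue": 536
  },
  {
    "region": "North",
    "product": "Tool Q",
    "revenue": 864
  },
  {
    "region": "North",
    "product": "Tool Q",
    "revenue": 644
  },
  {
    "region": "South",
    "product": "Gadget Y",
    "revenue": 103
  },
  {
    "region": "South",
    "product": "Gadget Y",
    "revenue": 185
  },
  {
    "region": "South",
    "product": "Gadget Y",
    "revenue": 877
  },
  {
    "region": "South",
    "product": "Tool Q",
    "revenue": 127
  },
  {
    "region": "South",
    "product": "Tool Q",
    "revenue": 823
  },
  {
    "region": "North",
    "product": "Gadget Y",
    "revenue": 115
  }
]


Pivot: region (rows) x product (columns) -> total revenue

     Gadget Y      Tool Q      
North          651          1821  
South         1165           950  

Highest: North / Tool Q = $1821

North / Tool Q = $1821


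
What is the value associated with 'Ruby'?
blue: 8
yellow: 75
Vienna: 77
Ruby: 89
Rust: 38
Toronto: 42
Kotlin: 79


Looking up key 'Ruby'
Value: 89

89


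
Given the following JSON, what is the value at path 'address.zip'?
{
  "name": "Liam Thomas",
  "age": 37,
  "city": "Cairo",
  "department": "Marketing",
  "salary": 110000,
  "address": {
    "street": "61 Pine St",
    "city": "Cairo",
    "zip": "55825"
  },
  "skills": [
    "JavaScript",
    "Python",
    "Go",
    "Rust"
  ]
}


Query: address.zip
Path: address -> zip
Value: 55825

55825


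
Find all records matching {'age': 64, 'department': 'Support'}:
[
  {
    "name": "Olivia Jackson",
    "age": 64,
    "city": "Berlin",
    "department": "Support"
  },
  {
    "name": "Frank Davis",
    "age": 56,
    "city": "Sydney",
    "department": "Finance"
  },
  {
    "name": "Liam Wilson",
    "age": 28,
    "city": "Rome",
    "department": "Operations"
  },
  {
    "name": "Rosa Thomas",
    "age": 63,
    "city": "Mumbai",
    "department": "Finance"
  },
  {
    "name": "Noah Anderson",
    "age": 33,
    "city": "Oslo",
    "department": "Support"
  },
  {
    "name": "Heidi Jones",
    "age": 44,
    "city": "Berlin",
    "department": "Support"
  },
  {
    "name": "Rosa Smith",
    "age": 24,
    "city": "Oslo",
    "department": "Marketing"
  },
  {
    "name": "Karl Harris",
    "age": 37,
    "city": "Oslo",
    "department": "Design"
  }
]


Search criteria: {'age': 64, 'department': 'Support'}

Checking 8 records:
  Olivia Jackson: {age: 64, department: Support} <-- MATCH
  Frank Davis: {age: 56, department: Finance}
  Liam Wilson: {age: 28, department: Operations}
  Rosa Thomas: {age: 63, department: Finance}
  Noah Anderson: {age: 33, department: Support}
  Heidi Jones: {age: 44, department: Support}
  Rosa Smith: {age: 24, department: Marketing}
  Karl Harris: {age: 37, department: Design}

Matches: ["Olivia Jackson"]

["Olivia Jackson"]


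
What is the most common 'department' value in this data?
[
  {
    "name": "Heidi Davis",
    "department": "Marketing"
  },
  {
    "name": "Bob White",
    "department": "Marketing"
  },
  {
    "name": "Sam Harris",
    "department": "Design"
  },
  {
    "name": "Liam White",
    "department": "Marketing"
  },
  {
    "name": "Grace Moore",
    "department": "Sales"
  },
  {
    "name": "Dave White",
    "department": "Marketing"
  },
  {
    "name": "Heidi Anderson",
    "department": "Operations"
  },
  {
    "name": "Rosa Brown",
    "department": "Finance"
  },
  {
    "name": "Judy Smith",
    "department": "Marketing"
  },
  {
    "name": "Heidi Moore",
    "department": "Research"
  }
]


Counting 'department' values across 10 records:

  Marketing: 5 #####
  Design: 1 #
  Sales: 1 #
  Operations: 1 #
  Finance: 1 #
  Research: 1 #

Most common: Marketing (5 times)

Marketing (5 times)


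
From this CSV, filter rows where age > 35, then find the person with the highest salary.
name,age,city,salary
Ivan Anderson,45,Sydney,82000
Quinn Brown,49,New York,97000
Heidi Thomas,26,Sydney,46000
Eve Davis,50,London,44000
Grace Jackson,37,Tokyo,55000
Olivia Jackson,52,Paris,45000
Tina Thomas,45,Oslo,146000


Filter: age > 35
Sort by: salary (descending)

Filtered records (6):
  Tina Thomas, age 45, salary $146000
  Quinn Brown, age 49, salary $97000
  Ivan Anderson, age 45, salary $82000
  Grace Jackson, age 37, salary $55000
  Olivia Jackson, age 52, salary $45000
  Eve Davis, age 50, salary $44000

Highest salary: Tina Thomas ($146000)

Tina Thomas


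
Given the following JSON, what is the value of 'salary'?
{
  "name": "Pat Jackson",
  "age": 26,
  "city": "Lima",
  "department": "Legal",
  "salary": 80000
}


Looking up field 'salary'
Value: 80000

80000


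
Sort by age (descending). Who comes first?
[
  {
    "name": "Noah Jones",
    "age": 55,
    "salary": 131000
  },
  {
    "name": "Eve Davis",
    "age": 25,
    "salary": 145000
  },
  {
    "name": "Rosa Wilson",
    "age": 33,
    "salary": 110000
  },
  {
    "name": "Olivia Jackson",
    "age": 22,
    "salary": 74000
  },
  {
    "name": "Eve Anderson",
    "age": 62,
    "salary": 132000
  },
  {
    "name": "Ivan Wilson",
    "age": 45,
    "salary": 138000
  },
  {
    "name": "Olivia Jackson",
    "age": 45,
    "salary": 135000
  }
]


Sort by: age (descending)

Sorted order:
  1. Eve Anderson (age = 62)
  2. Noah Jones (age = 55)
  3. Ivan Wilson (age = 45)
  4. Olivia Jackson (age = 45)
  5. Rosa Wilson (age = 33)
  6. Eve Davis (age = 25)
  7. Olivia Jackson (age = 22)

First: Eve Anderson

Eve Anderson


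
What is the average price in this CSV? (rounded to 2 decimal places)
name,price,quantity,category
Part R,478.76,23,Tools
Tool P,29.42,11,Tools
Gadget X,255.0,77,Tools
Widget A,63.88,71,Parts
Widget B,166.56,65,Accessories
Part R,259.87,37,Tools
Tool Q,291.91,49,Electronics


Computing average price:
Values: [478.76, 29.42, 255.0, 63.88, 166.56, 259.87, 291.91]
Sum = 1545.40
Count = 7
Average = 1545.40/7 ≈ 220.77 (rounded to 2 decimal places)

220.77


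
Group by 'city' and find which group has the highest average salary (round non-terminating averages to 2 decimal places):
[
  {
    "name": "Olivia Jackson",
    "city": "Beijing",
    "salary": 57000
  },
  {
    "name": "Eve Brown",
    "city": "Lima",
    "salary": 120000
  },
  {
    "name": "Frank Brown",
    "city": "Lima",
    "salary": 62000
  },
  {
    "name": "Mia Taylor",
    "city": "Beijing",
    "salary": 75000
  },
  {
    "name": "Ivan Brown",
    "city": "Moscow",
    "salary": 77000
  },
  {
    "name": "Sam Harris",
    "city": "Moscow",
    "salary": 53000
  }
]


Group by: city

Groups:
  Beijing: 2 people, avg salary = 132000/2 = $66000
  Lima: 2 people, avg salary = 182000/2 = $91000
  Moscow: 2 people, avg salary = 130000/2 = $65000

Highest average salary: Lima ($91000)

Lima ($91000)


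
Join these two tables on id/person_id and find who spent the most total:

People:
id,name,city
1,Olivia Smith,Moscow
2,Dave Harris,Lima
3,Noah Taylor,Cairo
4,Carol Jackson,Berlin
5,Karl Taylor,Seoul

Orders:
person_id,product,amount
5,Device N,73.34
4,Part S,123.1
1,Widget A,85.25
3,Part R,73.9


Join on: people.id = orders.person_id

Joined rows:
  Karl Taylor (Seoul) bought Device N for $73.34
  Carol Jackson (Berlin) bought Part S for $123.1
  Olivia Smith (Moscow) bought Widget A for $85.25
  Noah Taylor (Cairo) bought Part R for $73.9

Total per person:
  Carol Jackson: $123.10
  Olivia Smith: $85.25
  Noah Taylor: $73.90
  Karl Taylor: $73.34

Top spender: Carol Jackson ($123.10)

Carol Jackson ($123.10)


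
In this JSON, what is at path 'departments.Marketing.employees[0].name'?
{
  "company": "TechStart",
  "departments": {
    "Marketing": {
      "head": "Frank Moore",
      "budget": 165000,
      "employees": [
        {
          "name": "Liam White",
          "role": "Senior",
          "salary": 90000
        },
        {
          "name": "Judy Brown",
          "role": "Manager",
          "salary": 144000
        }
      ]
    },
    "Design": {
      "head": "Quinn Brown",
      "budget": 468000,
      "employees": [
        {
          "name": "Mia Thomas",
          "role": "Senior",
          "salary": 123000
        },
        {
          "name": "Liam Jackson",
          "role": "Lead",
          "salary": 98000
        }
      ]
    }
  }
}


Path: departments.Marketing.employees[0].name

Navigate:
  -> departments
  -> Marketing
  -> employees[0].name = 'Liam White'

Liam White


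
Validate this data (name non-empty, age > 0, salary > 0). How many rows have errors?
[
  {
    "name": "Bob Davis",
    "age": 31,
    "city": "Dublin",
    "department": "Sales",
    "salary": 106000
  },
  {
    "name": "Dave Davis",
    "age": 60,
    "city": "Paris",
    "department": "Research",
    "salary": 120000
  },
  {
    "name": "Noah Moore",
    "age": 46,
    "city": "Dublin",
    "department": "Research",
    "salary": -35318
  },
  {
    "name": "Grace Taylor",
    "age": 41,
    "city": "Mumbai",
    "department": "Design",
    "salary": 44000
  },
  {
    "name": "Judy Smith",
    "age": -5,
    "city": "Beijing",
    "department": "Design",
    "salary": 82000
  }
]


Validating 5 records:
Rules: name non-empty, age > 0, salary > 0

  Row 1 (Bob Davis): OK
  Row 2 (Dave Davis): OK
  Row 3 (Noah Moore): negative salary: -35318
  Row 4 (Grace Taylor): OK
  Row 5 (Judy Smith): negative age: -5

Total errors: 2

2 errors


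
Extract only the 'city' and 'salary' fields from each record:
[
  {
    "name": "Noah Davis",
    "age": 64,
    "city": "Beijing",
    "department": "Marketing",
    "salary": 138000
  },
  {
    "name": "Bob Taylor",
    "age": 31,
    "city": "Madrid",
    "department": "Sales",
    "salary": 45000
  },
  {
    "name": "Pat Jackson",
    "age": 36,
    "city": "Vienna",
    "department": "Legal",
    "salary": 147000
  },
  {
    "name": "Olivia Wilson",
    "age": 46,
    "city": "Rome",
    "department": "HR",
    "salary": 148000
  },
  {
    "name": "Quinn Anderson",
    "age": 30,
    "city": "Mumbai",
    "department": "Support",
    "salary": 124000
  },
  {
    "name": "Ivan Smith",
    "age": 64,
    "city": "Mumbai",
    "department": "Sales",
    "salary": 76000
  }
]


Original: 6 records with fields: name, age, city, department, salary
Keep: ['city', 'salary']
Drop: ['name', 'age', 'department']
Result: 6 records, 2 fields each

[
  {
    "city": "Beijing",
    "salary": 138000
  },
  {
    "city": "Madrid",
    "salary": 45000
  },
  {
    "city": "Vienna",
    "salary": 147000
  },
  {
    "city": "Rome",
    "salary": 148000
  },
  {
    "city": "Mumbai",
    "salary": 124000
  },
  {
    "city": "Mumbai",
    "salary": 76000
  }
]


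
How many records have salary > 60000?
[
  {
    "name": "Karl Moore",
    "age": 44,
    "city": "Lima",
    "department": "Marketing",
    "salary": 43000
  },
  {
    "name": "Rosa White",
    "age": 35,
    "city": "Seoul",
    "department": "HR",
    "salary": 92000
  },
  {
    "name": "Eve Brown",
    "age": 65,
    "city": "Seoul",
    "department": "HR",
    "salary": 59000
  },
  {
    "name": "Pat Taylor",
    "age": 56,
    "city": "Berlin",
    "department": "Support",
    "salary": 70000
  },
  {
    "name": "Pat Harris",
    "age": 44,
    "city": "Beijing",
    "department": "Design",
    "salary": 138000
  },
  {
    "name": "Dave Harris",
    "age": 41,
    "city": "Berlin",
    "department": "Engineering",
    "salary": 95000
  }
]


Data: 6 records
Condition: salary > 60000

Checking each record:
  Karl Moore: 43000
  Rosa White: 92000 MATCH
  Eve Brown: 59000
  Pat Taylor: 70000 MATCH
  Pat Harris: 138000 MATCH
  Dave Harris: 95000 MATCH

Count: 4

4


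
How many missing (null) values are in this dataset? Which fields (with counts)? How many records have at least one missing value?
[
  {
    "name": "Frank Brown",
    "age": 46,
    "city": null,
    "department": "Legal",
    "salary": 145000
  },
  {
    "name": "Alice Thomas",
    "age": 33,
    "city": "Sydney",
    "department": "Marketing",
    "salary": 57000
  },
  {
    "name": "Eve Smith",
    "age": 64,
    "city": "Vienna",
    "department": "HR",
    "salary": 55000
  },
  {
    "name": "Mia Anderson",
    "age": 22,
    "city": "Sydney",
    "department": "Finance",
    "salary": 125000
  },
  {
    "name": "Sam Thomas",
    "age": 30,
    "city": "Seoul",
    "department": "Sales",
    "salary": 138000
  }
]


Checking for missing (null) values in 5 records:

  Frank Brown: city
  Alice Thomas: complete
  Eve Smith: complete
  Mia Anderson: complete
  Sam Thomas: complete

Per field:
  name: 0 missing
  age: 0 missing
  city: 1 missing
  department: 0 missing
  salary: 0 missing

Total missing values: 1
Records with any missing: 1

1 missing values (city: 1); 1 incomplete records


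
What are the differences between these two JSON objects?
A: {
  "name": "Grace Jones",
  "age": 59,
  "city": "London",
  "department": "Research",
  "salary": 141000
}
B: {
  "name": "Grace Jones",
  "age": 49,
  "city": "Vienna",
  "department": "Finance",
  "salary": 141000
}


Comparing each field (in key order):
  name: same
  age: DIFFERENT
  city: DIFFERENT
  department: DIFFERENT
  salary: same
Differences:
  age: 59 -> 49
  city: London -> Vienna
  department: Research -> Finance

3 field(s) changed

3 changes: age, city, department


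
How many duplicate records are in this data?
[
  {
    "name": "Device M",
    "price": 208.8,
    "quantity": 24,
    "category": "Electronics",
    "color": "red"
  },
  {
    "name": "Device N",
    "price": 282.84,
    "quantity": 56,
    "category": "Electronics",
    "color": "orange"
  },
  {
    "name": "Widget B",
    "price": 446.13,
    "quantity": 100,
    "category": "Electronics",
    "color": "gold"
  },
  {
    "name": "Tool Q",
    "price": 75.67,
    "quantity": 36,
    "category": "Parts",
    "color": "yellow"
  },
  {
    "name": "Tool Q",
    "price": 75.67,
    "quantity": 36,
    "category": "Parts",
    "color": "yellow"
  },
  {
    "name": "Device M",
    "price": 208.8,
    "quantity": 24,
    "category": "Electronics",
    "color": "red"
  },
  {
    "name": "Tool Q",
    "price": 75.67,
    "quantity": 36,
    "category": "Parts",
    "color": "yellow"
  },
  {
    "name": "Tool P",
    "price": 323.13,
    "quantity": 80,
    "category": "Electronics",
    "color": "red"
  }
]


Checking 8 records for duplicates:

  Row 1: Device M ($208.8, qty 24)
  Row 2: Device N ($282.84, qty 56)
  Row 3: Widget B ($446.13, qty 100)
  Row 4: Tool Q ($75.67, qty 36)
  Row 5: Tool Q ($75.67, qty 36) <-- DUPLICATE
  Row 6: Device M ($208.8, qty 24) <-- DUPLICATE
  Row 7: Tool Q ($75.67, qty 36) <-- DUPLICATE
  Row 8: Tool P ($323.13, qty 80)

Duplicates found: 3
Unique records: 5

3 duplicates, 5 unique


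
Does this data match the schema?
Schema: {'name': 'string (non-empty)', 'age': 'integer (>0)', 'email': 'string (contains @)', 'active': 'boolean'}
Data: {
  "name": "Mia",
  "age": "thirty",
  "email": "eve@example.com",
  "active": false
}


Validating each field against schema:
  name: OK (non-empty string)
  age: FAIL ("thirty" is not an integer)
  email: OK (string with @)
  active: OK (boolean)

Result: INVALID (1 error: age)

INVALID (1 error: age)


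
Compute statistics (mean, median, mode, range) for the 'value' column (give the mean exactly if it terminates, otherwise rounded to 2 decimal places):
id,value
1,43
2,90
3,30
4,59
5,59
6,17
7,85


Data: [43, 90, 30, 59, 59, 17, 85]
Count: 7
Sum: 383
Mean: 383/7 ≈ 54.71 (rounded to 2 decimal places)
Sorted: [17, 30, 43, 59, 59, 85, 90]
Median: 59.0
Mode: 59 (2 times)
Range: 90 - 17 = 73
Min: 17, Max: 90

mean≈54.71, median=59.0, mode=59, range=73


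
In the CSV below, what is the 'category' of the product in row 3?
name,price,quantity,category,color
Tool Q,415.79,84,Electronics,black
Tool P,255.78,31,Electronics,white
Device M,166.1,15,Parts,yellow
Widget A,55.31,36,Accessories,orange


Query: Row 3 ('Device M'), column 'category'
Value: Parts

Parts


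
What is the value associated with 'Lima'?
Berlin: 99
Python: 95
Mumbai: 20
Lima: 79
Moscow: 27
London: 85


Looking up key 'Lima'
Value: 79

79


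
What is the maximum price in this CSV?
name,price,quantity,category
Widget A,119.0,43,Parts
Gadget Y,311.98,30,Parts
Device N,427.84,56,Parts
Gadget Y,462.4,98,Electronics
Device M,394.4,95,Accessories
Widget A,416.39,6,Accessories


Computing maximum price:
Values: [119.0, 311.98, 427.84, 462.4, 394.4, 416.39]
Max = 462.4

462.4


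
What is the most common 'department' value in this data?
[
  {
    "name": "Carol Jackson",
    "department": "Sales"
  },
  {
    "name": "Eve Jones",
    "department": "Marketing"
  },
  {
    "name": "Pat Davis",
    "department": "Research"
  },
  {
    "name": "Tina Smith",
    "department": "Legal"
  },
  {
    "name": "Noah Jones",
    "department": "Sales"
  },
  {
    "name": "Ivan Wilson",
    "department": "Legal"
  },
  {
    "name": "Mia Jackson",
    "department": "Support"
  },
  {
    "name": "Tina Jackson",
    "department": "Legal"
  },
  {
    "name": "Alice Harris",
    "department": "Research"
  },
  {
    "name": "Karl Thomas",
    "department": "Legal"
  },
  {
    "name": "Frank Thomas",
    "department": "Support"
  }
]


Counting 'department' values across 11 records:

  Legal: 4 ####
  Sales: 2 ##
  Research: 2 ##
  Support: 2 ##
  Marketing: 1 #

Most common: Legal (4 times)

Legal (4 times)


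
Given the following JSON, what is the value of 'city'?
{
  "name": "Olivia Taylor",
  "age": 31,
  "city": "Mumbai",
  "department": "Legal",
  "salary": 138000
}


Looking up field 'city'
Value: Mumbai

Mumbai


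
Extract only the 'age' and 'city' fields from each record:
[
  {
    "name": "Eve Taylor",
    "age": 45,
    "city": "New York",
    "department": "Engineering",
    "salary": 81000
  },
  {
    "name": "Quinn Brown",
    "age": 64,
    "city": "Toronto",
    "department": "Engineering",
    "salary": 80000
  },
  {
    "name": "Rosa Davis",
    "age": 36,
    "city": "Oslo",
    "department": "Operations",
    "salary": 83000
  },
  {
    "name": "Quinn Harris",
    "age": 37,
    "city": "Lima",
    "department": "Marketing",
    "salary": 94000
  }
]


Original: 4 records with fields: name, age, city, department, salary
Keep: ['age', 'city']
Drop: ['name', 'department', 'salary']
Result: 4 records, 2 fields each

[
  {
    "age": 45,
    "city": "New York"
  },
  {
    "age": 64,
    "city": "Toronto"
  },
  {
    "age": 36,
    "city": "Oslo"
  },
  {
    "age": 37,
    "city": "Lima"
  }
]


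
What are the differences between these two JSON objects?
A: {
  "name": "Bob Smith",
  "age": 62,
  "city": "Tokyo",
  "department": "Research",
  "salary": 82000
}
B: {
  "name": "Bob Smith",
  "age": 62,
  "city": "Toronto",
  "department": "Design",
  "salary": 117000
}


Comparing each field (in key order):
  name: same
  age: same
  city: DIFFERENT
  department: DIFFERENT
  salary: DIFFERENT
Differences:
  city: Tokyo -> Toronto
  department: Research -> Design
  salary: 82000 -> 117000

3 field(s) changed

3 changes: city, department, salary


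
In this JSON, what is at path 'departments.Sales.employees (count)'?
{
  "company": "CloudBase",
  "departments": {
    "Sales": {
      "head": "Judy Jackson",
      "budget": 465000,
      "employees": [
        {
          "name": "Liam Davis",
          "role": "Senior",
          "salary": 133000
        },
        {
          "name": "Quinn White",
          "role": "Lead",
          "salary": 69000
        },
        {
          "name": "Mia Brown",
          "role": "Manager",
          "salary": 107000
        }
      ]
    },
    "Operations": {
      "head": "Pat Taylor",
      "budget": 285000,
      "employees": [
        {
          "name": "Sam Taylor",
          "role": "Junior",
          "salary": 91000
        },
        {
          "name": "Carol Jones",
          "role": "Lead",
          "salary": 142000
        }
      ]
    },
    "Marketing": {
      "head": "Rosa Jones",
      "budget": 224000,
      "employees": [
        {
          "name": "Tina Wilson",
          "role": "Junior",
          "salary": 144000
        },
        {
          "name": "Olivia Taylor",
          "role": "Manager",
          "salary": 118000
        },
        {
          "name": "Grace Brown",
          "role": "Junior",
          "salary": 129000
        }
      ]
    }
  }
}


Path: departments.Sales.employees (count)

Navigate:
  -> departments
  -> Sales
  -> employees (array, length 3)

3


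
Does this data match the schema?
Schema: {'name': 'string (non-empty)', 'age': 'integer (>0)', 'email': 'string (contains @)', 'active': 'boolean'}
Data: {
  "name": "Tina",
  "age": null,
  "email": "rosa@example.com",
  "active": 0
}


Validating each field against schema:
  name: OK (non-empty string)
  age: FAIL (null is not an integer)
  email: OK (string with @)
  active: FAIL (0 is not a boolean)

Result: INVALID (2 errors: age, active)

INVALID (2 errors: age, active)


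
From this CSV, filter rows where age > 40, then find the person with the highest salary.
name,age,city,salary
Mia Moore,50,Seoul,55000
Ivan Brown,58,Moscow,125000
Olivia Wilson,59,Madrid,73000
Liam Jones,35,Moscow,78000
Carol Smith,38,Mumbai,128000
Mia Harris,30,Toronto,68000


Filter: age > 40
Sort by: salary (descending)

Filtered records (3):
  Ivan Brown, age 58, salary $125000
  Olivia Wilson, age 59, salary $73000
  Mia Moore, age 50, salary $55000

Highest salary: Ivan Brown ($125000)

Ivan Brown


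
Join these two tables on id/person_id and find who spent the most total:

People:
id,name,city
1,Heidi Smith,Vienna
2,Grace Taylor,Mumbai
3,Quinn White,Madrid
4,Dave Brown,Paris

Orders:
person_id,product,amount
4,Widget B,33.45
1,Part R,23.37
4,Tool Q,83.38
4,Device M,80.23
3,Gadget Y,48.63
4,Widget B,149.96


Join on: people.id = orders.person_id

Joined rows:
  Dave Brown (Paris) bought Widget B for $33.45
  Heidi Smith (Vienna) bought Part R for $23.37
  Dave Brown (Paris) bought Tool Q for $83.38
  Dave Brown (Paris) bought Device M for $80.23
  Quinn White (Madrid) bought Gadget Y for $48.63
  Dave Brown (Paris) bought Widget B for $149.96

Total per person:
  Dave Brown: $347.02
  Quinn White: $48.63
  Heidi Smith: $23.37

Top spender: Dave Brown ($347.02)

Dave Brown ($347.02)


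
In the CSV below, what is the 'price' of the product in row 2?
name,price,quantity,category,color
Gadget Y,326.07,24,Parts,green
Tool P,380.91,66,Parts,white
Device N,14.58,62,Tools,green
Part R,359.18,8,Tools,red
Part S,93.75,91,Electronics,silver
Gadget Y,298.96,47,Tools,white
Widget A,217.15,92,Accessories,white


Query: Row 2 ('Tool P'), column 'price'
Value: 380.91

380.91


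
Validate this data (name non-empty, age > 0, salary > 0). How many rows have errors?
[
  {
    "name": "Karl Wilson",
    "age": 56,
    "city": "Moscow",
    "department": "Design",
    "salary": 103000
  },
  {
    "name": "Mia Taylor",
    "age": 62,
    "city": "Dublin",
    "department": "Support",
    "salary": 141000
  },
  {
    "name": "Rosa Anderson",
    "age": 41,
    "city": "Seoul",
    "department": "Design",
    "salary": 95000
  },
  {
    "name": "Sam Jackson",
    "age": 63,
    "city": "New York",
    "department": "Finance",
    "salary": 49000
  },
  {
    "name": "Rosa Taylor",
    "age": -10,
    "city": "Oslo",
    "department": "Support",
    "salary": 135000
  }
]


Validating 5 records:
Rules: name non-empty, age > 0, salary > 0

  Row 1 (Karl Wilson): OK
  Row 2 (Mia Taylor): OK
  Row 3 (Rosa Anderson): OK
  Row 4 (Sam Jackson): OK
  Row 5 (Rosa Taylor): negative age: -10

Total errors: 1

1 errors


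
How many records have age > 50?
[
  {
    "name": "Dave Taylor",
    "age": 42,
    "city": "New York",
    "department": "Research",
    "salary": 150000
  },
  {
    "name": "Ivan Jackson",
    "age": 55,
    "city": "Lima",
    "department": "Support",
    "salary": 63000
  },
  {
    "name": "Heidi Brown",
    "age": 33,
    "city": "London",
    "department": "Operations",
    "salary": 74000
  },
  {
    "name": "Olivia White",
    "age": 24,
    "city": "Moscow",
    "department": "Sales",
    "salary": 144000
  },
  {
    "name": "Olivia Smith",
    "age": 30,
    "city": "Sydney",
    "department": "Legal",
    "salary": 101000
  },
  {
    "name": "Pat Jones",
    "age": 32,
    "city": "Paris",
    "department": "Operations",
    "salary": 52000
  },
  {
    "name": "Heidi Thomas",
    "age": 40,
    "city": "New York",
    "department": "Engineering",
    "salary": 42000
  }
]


Data: 7 records
Condition: age > 50

Checking each record:
  Dave Taylor: 42
  Ivan Jackson: 55 MATCH
  Heidi Brown: 33
  Olivia White: 24
  Olivia Smith: 30
  Pat Jones: 32
  Heidi Thomas: 40

Count: 1

1


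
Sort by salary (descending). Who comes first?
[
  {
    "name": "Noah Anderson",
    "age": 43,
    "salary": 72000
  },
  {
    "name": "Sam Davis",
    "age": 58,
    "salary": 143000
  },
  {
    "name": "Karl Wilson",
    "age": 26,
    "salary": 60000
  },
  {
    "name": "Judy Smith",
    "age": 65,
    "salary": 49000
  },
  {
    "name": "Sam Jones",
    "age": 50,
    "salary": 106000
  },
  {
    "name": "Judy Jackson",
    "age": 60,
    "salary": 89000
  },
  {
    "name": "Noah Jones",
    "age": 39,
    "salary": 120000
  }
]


Sort by: salary (descending)

Sorted order:
  1. Sam Davis (salary = 143000)
  2. Noah Jones (salary = 120000)
  3. Sam Jones (salary = 106000)
  4. Judy Jackson (salary = 89000)
  5. Noah Anderson (salary = 72000)
  6. Karl Wilson (salary = 60000)
  7. Judy Smith (salary = 49000)

First: Sam Davis

Sam Davis


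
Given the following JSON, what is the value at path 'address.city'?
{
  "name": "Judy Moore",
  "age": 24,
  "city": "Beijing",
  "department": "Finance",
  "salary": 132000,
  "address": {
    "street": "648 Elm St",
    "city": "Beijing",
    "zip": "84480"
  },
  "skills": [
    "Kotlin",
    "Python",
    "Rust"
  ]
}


Query: address.city
Path: address -> city
Value: Beijing

Beijing


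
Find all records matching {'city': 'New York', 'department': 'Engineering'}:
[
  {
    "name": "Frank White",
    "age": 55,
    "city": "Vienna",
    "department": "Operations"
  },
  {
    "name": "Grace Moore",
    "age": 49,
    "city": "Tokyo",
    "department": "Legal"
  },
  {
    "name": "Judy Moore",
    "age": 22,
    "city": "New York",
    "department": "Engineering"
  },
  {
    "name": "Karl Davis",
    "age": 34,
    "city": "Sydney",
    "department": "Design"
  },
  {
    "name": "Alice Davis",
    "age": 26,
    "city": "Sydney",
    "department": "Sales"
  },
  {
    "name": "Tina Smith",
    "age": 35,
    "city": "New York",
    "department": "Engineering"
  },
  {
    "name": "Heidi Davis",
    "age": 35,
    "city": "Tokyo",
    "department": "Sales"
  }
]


Search criteria: {'city': 'New York', 'department': 'Engineering'}

Checking 7 records:
  Frank White: {city: Vienna, department: Operations}
  Grace Moore: {city: Tokyo, department: Legal}
  Judy Moore: {city: New York, department: Engineering} <-- MATCH
  Karl Davis: {city: Sydney, department: Design}
  Alice Davis: {city: Sydney, department: Sales}
  Tina Smith: {city: New York, department: Engineering} <-- MATCH
  Heidi Davis: {city: Tokyo, department: Sales}

Matches: ["Judy Moore", "Tina Smith"]

["Judy Moore", "Tina Smith"]
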